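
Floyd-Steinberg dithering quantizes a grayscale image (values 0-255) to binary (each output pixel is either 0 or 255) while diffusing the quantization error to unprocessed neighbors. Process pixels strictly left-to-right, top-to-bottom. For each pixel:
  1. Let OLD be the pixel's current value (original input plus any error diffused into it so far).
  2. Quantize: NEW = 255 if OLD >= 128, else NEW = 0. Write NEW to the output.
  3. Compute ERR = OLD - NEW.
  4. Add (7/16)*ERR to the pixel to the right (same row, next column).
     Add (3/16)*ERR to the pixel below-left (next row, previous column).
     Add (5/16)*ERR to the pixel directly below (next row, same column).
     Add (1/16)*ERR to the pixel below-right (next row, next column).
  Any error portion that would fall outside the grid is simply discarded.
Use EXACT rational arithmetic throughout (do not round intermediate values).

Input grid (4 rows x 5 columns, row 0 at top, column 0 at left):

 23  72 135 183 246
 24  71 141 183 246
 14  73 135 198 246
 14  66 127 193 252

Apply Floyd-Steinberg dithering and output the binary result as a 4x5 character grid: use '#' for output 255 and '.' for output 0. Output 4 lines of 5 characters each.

Answer: ..###
..#.#
..###
..#.#

Derivation:
(0,0): OLD=23 → NEW=0, ERR=23
(0,1): OLD=1313/16 → NEW=0, ERR=1313/16
(0,2): OLD=43751/256 → NEW=255, ERR=-21529/256
(0,3): OLD=598865/4096 → NEW=255, ERR=-445615/4096
(0,4): OLD=13002551/65536 → NEW=255, ERR=-3709129/65536
(1,0): OLD=11923/256 → NEW=0, ERR=11923/256
(1,1): OLD=210309/2048 → NEW=0, ERR=210309/2048
(1,2): OLD=9461865/65536 → NEW=255, ERR=-7249815/65536
(1,3): OLD=22213173/262144 → NEW=0, ERR=22213173/262144
(1,4): OLD=1084589055/4194304 → NEW=255, ERR=15041535/4194304
(2,0): OLD=1566599/32768 → NEW=0, ERR=1566599/32768
(2,1): OLD=113430717/1048576 → NEW=0, ERR=113430717/1048576
(2,2): OLD=2853190263/16777216 → NEW=255, ERR=-1424999817/16777216
(2,3): OLD=48607982709/268435456 → NEW=255, ERR=-19843058571/268435456
(2,4): OLD=945220125171/4294967296 → NEW=255, ERR=-149996535309/4294967296
(3,0): OLD=825829015/16777216 → NEW=0, ERR=825829015/16777216
(3,1): OLD=14549549899/134217728 → NEW=0, ERR=14549549899/134217728
(3,2): OLD=604663647657/4294967296 → NEW=255, ERR=-490553012823/4294967296
(3,3): OLD=928344209441/8589934592 → NEW=0, ERR=928344209441/8589934592
(3,4): OLD=38998082513669/137438953472 → NEW=255, ERR=3951149378309/137438953472
Row 0: ..###
Row 1: ..#.#
Row 2: ..###
Row 3: ..#.#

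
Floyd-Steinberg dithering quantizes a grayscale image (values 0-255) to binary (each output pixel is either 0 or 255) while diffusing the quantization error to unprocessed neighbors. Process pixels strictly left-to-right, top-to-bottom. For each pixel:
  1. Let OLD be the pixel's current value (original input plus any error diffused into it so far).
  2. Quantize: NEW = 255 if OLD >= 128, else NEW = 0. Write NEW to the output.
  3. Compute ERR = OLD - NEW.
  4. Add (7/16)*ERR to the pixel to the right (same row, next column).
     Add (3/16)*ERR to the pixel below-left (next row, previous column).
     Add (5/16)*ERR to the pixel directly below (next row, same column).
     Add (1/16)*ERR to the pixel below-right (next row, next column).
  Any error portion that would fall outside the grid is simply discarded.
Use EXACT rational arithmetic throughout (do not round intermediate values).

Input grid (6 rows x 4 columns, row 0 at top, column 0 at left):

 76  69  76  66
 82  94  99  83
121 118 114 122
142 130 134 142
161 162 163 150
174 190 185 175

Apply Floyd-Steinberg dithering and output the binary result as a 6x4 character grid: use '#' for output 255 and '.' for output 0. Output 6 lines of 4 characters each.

(0,0): OLD=76 → NEW=0, ERR=76
(0,1): OLD=409/4 → NEW=0, ERR=409/4
(0,2): OLD=7727/64 → NEW=0, ERR=7727/64
(0,3): OLD=121673/1024 → NEW=0, ERR=121673/1024
(1,0): OLD=7995/64 → NEW=0, ERR=7995/64
(1,1): OLD=106493/512 → NEW=255, ERR=-24067/512
(1,2): OLD=2372961/16384 → NEW=255, ERR=-1804959/16384
(1,3): OLD=20835191/262144 → NEW=0, ERR=20835191/262144
(2,0): OLD=1238831/8192 → NEW=255, ERR=-850129/8192
(2,1): OLD=11812309/262144 → NEW=0, ERR=11812309/262144
(2,2): OLD=58327921/524288 → NEW=0, ERR=58327921/524288
(2,3): OLD=1582298845/8388608 → NEW=255, ERR=-556796195/8388608
(3,0): OLD=495007455/4194304 → NEW=0, ERR=495007455/4194304
(3,1): OLD=14098793281/67108864 → NEW=255, ERR=-3013967039/67108864
(3,2): OLD=149774347007/1073741824 → NEW=255, ERR=-124029818113/1073741824
(3,3): OLD=1334438714745/17179869184 → NEW=0, ERR=1334438714745/17179869184
(4,0): OLD=203431128947/1073741824 → NEW=255, ERR=-70373036173/1073741824
(4,1): OLD=902021322809/8589934592 → NEW=0, ERR=902021322809/8589934592
(4,2): OLD=50742752484409/274877906944 → NEW=255, ERR=-19351113786311/274877906944
(4,3): OLD=599252643904095/4398046511104 → NEW=255, ERR=-522249216427425/4398046511104
(5,0): OLD=23805520425635/137438953472 → NEW=255, ERR=-11241412709725/137438953472
(5,1): OLD=746503632203829/4398046511104 → NEW=255, ERR=-374998228127691/4398046511104
(5,2): OLD=241882132533283/2199023255552 → NEW=0, ERR=241882132533283/2199023255552
(5,3): OLD=12780016183839061/70368744177664 → NEW=255, ERR=-5164013581465259/70368744177664
Row 0: ....
Row 1: .##.
Row 2: #..#
Row 3: .##.
Row 4: #.##
Row 5: ##.#

Answer: ....
.##.
#..#
.##.
#.##
##.#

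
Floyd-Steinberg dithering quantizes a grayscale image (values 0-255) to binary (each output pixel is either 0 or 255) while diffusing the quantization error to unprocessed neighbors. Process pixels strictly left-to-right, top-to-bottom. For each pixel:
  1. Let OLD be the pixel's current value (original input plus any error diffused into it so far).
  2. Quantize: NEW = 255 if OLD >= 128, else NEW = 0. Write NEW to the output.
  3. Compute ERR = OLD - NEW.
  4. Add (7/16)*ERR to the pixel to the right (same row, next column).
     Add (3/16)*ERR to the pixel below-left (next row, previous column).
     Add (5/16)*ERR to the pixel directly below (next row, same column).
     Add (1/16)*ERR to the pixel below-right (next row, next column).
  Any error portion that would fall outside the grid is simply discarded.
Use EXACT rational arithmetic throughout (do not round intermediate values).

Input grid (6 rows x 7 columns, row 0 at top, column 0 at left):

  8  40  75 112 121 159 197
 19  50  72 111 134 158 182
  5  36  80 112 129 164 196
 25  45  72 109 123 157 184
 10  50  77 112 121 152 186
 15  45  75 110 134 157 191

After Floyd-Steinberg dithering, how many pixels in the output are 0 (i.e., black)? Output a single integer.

(0,0): OLD=8 → NEW=0, ERR=8
(0,1): OLD=87/2 → NEW=0, ERR=87/2
(0,2): OLD=3009/32 → NEW=0, ERR=3009/32
(0,3): OLD=78407/512 → NEW=255, ERR=-52153/512
(0,4): OLD=626161/8192 → NEW=0, ERR=626161/8192
(0,5): OLD=25223575/131072 → NEW=255, ERR=-8199785/131072
(0,6): OLD=355740449/2097152 → NEW=255, ERR=-179033311/2097152
(1,0): OLD=949/32 → NEW=0, ERR=949/32
(1,1): OLD=24243/256 → NEW=0, ERR=24243/256
(1,2): OLD=1035759/8192 → NEW=0, ERR=1035759/8192
(1,3): OLD=5068963/32768 → NEW=255, ERR=-3286877/32768
(1,4): OLD=201128169/2097152 → NEW=0, ERR=201128169/2097152
(1,5): OLD=2838355961/16777216 → NEW=255, ERR=-1439834119/16777216
(1,6): OLD=30565509239/268435456 → NEW=0, ERR=30565509239/268435456
(2,0): OLD=131169/4096 → NEW=0, ERR=131169/4096
(2,1): OLD=13784059/131072 → NEW=0, ERR=13784059/131072
(2,2): OLD=320091185/2097152 → NEW=255, ERR=-214682575/2097152
(2,3): OLD=1036028265/16777216 → NEW=0, ERR=1036028265/16777216
(2,4): OLD=21961557529/134217728 → NEW=255, ERR=-12263963111/134217728
(2,5): OLD=534933356819/4294967296 → NEW=0, ERR=534933356819/4294967296
(2,6): OLD=19290194142645/68719476736 → NEW=255, ERR=1766727574965/68719476736
(3,0): OLD=114768017/2097152 → NEW=0, ERR=114768017/2097152
(3,1): OLD=1419580541/16777216 → NEW=0, ERR=1419580541/16777216
(3,2): OLD=12774778983/134217728 → NEW=0, ERR=12774778983/134217728
(3,3): OLD=78602181745/536870912 → NEW=255, ERR=-58299900815/536870912
(3,4): OLD=5095490401425/68719476736 → NEW=0, ERR=5095490401425/68719476736
(3,5): OLD=125053730264195/549755813888 → NEW=255, ERR=-15134002277245/549755813888
(3,6): OLD=1651683672816989/8796093022208 → NEW=255, ERR=-591320047846051/8796093022208
(4,0): OLD=11533816863/268435456 → NEW=0, ERR=11533816863/268435456
(4,1): OLD=500390506195/4294967296 → NEW=0, ERR=500390506195/4294967296
(4,2): OLD=9802312888253/68719476736 → NEW=255, ERR=-7721153679427/68719476736
(4,3): OLD=26806224038447/549755813888 → NEW=0, ERR=26806224038447/549755813888
(4,4): OLD=675344667373501/4398046511104 → NEW=255, ERR=-446157192958019/4398046511104
(4,5): OLD=12813439974262237/140737488355328 → NEW=0, ERR=12813439974262237/140737488355328
(4,6): OLD=457348936754632987/2251799813685248 → NEW=255, ERR=-116860015735105253/2251799813685248
(5,0): OLD=3454669018665/68719476736 → NEW=0, ERR=3454669018665/68719476736
(5,1): OLD=46740571477411/549755813888 → NEW=0, ERR=46740571477411/549755813888
(5,2): OLD=411256743369349/4398046511104 → NEW=0, ERR=411256743369349/4398046511104
(5,3): OLD=4929491305154489/35184372088832 → NEW=255, ERR=-4042523577497671/35184372088832
(5,4): OLD=162468077267234547/2251799813685248 → NEW=0, ERR=162468077267234547/2251799813685248
(5,5): OLD=3619930170394571139/18014398509481984 → NEW=255, ERR=-973741449523334781/18014398509481984
(5,6): OLD=45201531385614955853/288230376151711744 → NEW=255, ERR=-28297214533071538867/288230376151711744
Output grid:
  Row 0: ...#.##  (4 black, running=4)
  Row 1: ...#.#.  (5 black, running=9)
  Row 2: ..#.#.#  (4 black, running=13)
  Row 3: ...#.##  (4 black, running=17)
  Row 4: ..#.#.#  (4 black, running=21)
  Row 5: ...#.##  (4 black, running=25)

Answer: 25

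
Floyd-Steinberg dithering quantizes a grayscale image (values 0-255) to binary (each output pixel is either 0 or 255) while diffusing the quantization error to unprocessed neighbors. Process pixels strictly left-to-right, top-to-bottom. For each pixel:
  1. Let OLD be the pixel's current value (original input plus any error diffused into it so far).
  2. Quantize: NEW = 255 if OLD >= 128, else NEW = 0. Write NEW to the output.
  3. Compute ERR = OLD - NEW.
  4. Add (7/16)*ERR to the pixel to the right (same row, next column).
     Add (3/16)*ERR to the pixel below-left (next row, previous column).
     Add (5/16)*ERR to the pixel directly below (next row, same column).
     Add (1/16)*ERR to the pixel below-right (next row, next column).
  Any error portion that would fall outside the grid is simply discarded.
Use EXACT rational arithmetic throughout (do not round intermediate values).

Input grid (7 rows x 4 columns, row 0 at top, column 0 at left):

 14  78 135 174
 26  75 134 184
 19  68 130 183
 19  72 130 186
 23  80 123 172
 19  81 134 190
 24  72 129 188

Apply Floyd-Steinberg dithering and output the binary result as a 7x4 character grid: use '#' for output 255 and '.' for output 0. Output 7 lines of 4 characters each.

Answer: ..##
..#.
..##
..#.
..##
.#.#
..#.

Derivation:
(0,0): OLD=14 → NEW=0, ERR=14
(0,1): OLD=673/8 → NEW=0, ERR=673/8
(0,2): OLD=21991/128 → NEW=255, ERR=-10649/128
(0,3): OLD=281809/2048 → NEW=255, ERR=-240431/2048
(1,0): OLD=5907/128 → NEW=0, ERR=5907/128
(1,1): OLD=109317/1024 → NEW=0, ERR=109317/1024
(1,2): OLD=4520425/32768 → NEW=255, ERR=-3835415/32768
(1,3): OLD=47660463/524288 → NEW=0, ERR=47660463/524288
(2,0): OLD=875527/16384 → NEW=0, ERR=875527/16384
(2,1): OLD=55405629/524288 → NEW=0, ERR=55405629/524288
(2,2): OLD=171309617/1048576 → NEW=255, ERR=-96077263/1048576
(2,3): OLD=2751561037/16777216 → NEW=255, ERR=-1526629043/16777216
(3,0): OLD=465684759/8388608 → NEW=0, ERR=465684759/8388608
(3,1): OLD=15498335561/134217728 → NEW=0, ERR=15498335561/134217728
(3,2): OLD=303716518839/2147483648 → NEW=255, ERR=-243891811401/2147483648
(3,3): OLD=3509859834497/34359738368 → NEW=0, ERR=3509859834497/34359738368
(4,0): OLD=133141911307/2147483648 → NEW=0, ERR=133141911307/2147483648
(4,1): OLD=2154089578785/17179869184 → NEW=0, ERR=2154089578785/17179869184
(4,2): OLD=92763027706241/549755813888 → NEW=255, ERR=-47424704835199/549755813888
(4,3): OLD=1399307549014487/8796093022208 → NEW=255, ERR=-843696171648553/8796093022208
(5,0): OLD=17010625420571/274877906944 → NEW=0, ERR=17010625420571/274877906944
(5,1): OLD=1187096838081437/8796093022208 → NEW=255, ERR=-1055906882581603/8796093022208
(5,2): OLD=195165757003721/4398046511104 → NEW=0, ERR=195165757003721/4398046511104
(5,3): OLD=24495167249958465/140737488355328 → NEW=255, ERR=-11392892280650175/140737488355328
(6,0): OLD=2931679140074423/140737488355328 → NEW=0, ERR=2931679140074423/140737488355328
(6,1): OLD=125624142847020145/2251799813685248 → NEW=0, ERR=125624142847020145/2251799813685248
(6,2): OLD=5209537161892919879/36028797018963968 → NEW=255, ERR=-3977806077942891961/36028797018963968
(6,3): OLD=67545874649585630449/576460752303423488 → NEW=0, ERR=67545874649585630449/576460752303423488
Row 0: ..##
Row 1: ..#.
Row 2: ..##
Row 3: ..#.
Row 4: ..##
Row 5: .#.#
Row 6: ..#.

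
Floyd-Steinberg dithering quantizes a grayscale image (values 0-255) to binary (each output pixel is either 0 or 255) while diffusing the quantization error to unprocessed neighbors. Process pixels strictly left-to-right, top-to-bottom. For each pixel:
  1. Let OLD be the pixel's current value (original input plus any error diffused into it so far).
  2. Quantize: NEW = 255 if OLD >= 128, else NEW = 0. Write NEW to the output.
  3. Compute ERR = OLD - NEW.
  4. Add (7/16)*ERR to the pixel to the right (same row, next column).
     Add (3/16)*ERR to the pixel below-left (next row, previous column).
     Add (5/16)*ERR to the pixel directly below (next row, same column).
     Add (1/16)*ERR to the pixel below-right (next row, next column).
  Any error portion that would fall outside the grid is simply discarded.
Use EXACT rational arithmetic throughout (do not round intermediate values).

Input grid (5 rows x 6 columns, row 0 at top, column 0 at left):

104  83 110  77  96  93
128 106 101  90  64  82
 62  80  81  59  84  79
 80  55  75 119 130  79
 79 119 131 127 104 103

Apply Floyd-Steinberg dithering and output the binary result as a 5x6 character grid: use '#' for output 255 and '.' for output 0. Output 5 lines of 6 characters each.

Answer: .#..#.
#.#...
....#.
.#.#.#
.#.#..

Derivation:
(0,0): OLD=104 → NEW=0, ERR=104
(0,1): OLD=257/2 → NEW=255, ERR=-253/2
(0,2): OLD=1749/32 → NEW=0, ERR=1749/32
(0,3): OLD=51667/512 → NEW=0, ERR=51667/512
(0,4): OLD=1148101/8192 → NEW=255, ERR=-940859/8192
(0,5): OLD=5603683/131072 → NEW=0, ERR=5603683/131072
(1,0): OLD=4377/32 → NEW=255, ERR=-3783/32
(1,1): OLD=8063/256 → NEW=0, ERR=8063/256
(1,2): OLD=1170427/8192 → NEW=255, ERR=-918533/8192
(1,3): OLD=1781319/32768 → NEW=0, ERR=1781319/32768
(1,4): OLD=138863741/2097152 → NEW=0, ERR=138863741/2097152
(1,5): OLD=3930944347/33554432 → NEW=0, ERR=3930944347/33554432
(2,0): OLD=126821/4096 → NEW=0, ERR=126821/4096
(2,1): OLD=9827287/131072 → NEW=0, ERR=9827287/131072
(2,2): OLD=190681765/2097152 → NEW=0, ERR=190681765/2097152
(2,3): OLD=2032976349/16777216 → NEW=0, ERR=2032976349/16777216
(2,4): OLD=98284828471/536870912 → NEW=255, ERR=-38617254089/536870912
(2,5): OLD=758308719601/8589934592 → NEW=0, ERR=758308719601/8589934592
(3,0): OLD=217545381/2097152 → NEW=0, ERR=217545381/2097152
(3,1): OLD=2395736017/16777216 → NEW=255, ERR=-1882454063/16777216
(3,2): OLD=10969786571/134217728 → NEW=0, ERR=10969786571/134217728
(3,3): OLD=1587595225849/8589934592 → NEW=255, ERR=-602838095111/8589934592
(3,4): OLD=6936813503977/68719476736 → NEW=0, ERR=6936813503977/68719476736
(3,5): OLD=160808453382791/1099511627776 → NEW=255, ERR=-119567011700089/1099511627776
(4,0): OLD=24260854075/268435456 → NEW=0, ERR=24260854075/268435456
(4,1): OLD=623995289903/4294967296 → NEW=255, ERR=-471221370577/4294967296
(4,2): OLD=12145404653885/137438953472 → NEW=0, ERR=12145404653885/137438953472
(4,3): OLD=368920680895985/2199023255552 → NEW=255, ERR=-191830249269775/2199023255552
(4,4): OLD=2554524490437473/35184372088832 → NEW=0, ERR=2554524490437473/35184372088832
(4,5): OLD=60286443277479431/562949953421312 → NEW=0, ERR=60286443277479431/562949953421312
Row 0: .#..#.
Row 1: #.#...
Row 2: ....#.
Row 3: .#.#.#
Row 4: .#.#..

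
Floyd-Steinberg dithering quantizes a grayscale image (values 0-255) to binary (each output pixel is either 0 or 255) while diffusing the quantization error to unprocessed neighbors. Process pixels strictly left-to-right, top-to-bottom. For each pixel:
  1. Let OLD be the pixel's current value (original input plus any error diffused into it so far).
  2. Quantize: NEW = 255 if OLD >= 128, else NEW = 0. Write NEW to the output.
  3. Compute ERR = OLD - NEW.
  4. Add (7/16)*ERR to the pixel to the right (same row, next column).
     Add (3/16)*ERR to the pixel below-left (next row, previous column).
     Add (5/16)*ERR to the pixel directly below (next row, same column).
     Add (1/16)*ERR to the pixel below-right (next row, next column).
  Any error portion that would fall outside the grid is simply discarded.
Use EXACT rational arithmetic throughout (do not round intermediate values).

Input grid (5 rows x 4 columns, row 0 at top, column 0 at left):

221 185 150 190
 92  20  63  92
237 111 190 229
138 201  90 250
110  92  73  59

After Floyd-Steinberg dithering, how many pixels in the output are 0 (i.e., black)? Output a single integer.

(0,0): OLD=221 → NEW=255, ERR=-34
(0,1): OLD=1361/8 → NEW=255, ERR=-679/8
(0,2): OLD=14447/128 → NEW=0, ERR=14447/128
(0,3): OLD=490249/2048 → NEW=255, ERR=-31991/2048
(1,0): OLD=8379/128 → NEW=0, ERR=8379/128
(1,1): OLD=42141/1024 → NEW=0, ERR=42141/1024
(1,2): OLD=3540321/32768 → NEW=0, ERR=3540321/32768
(1,3): OLD=74155895/524288 → NEW=255, ERR=-59537545/524288
(2,0): OLD=4344591/16384 → NEW=255, ERR=166671/16384
(2,1): OLD=80037909/524288 → NEW=255, ERR=-53655531/524288
(2,2): OLD=168054505/1048576 → NEW=255, ERR=-99332375/1048576
(2,3): OLD=2664570661/16777216 → NEW=255, ERR=-1613619419/16777216
(3,0): OLD=1023328671/8388608 → NEW=0, ERR=1023328671/8388608
(3,1): OLD=27549980097/134217728 → NEW=255, ERR=-6675540543/134217728
(3,2): OLD=30509342527/2147483648 → NEW=0, ERR=30509342527/2147483648
(3,3): OLD=7567350857529/34359738368 → NEW=255, ERR=-1194382426311/34359738368
(4,0): OLD=298062873331/2147483648 → NEW=255, ERR=-249545456909/2147483648
(4,1): OLD=616867327705/17179869184 → NEW=0, ERR=616867327705/17179869184
(4,2): OLD=45916978745913/549755813888 → NEW=0, ERR=45916978745913/549755813888
(4,3): OLD=752648137113695/8796093022208 → NEW=0, ERR=752648137113695/8796093022208
Output grid:
  Row 0: ##.#  (1 black, running=1)
  Row 1: ...#  (3 black, running=4)
  Row 2: ####  (0 black, running=4)
  Row 3: .#.#  (2 black, running=6)
  Row 4: #...  (3 black, running=9)

Answer: 9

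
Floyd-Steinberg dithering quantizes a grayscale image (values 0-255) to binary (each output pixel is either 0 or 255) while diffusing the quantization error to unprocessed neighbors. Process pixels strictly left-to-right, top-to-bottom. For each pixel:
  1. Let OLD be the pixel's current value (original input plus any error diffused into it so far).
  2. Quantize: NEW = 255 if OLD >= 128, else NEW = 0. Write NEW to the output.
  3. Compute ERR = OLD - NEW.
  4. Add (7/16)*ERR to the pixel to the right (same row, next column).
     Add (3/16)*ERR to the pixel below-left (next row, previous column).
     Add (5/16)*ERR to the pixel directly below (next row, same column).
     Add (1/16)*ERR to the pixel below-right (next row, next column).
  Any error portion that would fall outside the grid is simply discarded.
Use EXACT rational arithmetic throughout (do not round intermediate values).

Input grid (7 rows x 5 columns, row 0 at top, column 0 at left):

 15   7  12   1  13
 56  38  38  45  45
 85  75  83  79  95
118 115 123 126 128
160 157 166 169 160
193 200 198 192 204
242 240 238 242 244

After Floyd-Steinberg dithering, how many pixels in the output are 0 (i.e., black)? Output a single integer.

Answer: 18

Derivation:
(0,0): OLD=15 → NEW=0, ERR=15
(0,1): OLD=217/16 → NEW=0, ERR=217/16
(0,2): OLD=4591/256 → NEW=0, ERR=4591/256
(0,3): OLD=36233/4096 → NEW=0, ERR=36233/4096
(0,4): OLD=1105599/65536 → NEW=0, ERR=1105599/65536
(1,0): OLD=16187/256 → NEW=0, ERR=16187/256
(1,1): OLD=151965/2048 → NEW=0, ERR=151965/2048
(1,2): OLD=5149409/65536 → NEW=0, ERR=5149409/65536
(1,3): OLD=22655629/262144 → NEW=0, ERR=22655629/262144
(1,4): OLD=371763975/4194304 → NEW=0, ERR=371763975/4194304
(2,0): OLD=3888655/32768 → NEW=0, ERR=3888655/32768
(2,1): OLD=176990869/1048576 → NEW=255, ERR=-90396011/1048576
(2,2): OLD=1521363199/16777216 → NEW=0, ERR=1521363199/16777216
(2,3): OLD=44885161101/268435456 → NEW=255, ERR=-23565880179/268435456
(2,4): OLD=385224567963/4294967296 → NEW=0, ERR=385224567963/4294967296
(3,0): OLD=2330708255/16777216 → NEW=255, ERR=-1947481825/16777216
(3,1): OLD=8280552371/134217728 → NEW=0, ERR=8280552371/134217728
(3,2): OLD=672078747169/4294967296 → NEW=255, ERR=-423137913311/4294967296
(3,3): OLD=669570118009/8589934592 → NEW=0, ERR=669570118009/8589934592
(3,4): OLD=25377314384381/137438953472 → NEW=255, ERR=-9669618750979/137438953472
(4,0): OLD=290539767793/2147483648 → NEW=255, ERR=-257068562447/2147483648
(4,1): OLD=6746917265521/68719476736 → NEW=0, ERR=6746917265521/68719476736
(4,2): OLD=216205643650751/1099511627776 → NEW=255, ERR=-64169821432129/1099511627776
(4,3): OLD=2612021411176049/17592186044416 → NEW=255, ERR=-1873986030150031/17592186044416
(4,4): OLD=27100817663710615/281474976710656 → NEW=0, ERR=27100817663710615/281474976710656
(5,0): OLD=191315525965811/1099511627776 → NEW=255, ERR=-89059939117069/1099511627776
(5,1): OLD=1555321224018073/8796093022208 → NEW=255, ERR=-687682496644967/8796093022208
(5,2): OLD=37076157450633313/281474976710656 → NEW=255, ERR=-34699961610583967/281474976710656
(5,3): OLD=134186873368387951/1125899906842624 → NEW=0, ERR=134186873368387951/1125899906842624
(5,4): OLD=5036326656857650709/18014398509481984 → NEW=255, ERR=442655036939744789/18014398509481984
(6,0): OLD=28433027127371715/140737488355328 → NEW=255, ERR=-7455032403236925/140737488355328
(6,1): OLD=739565028214685805/4503599627370496 → NEW=255, ERR=-408852876764790675/4503599627370496
(6,2): OLD=12769889356965028991/72057594037927936 → NEW=255, ERR=-5604797122706594689/72057594037927936
(6,3): OLD=279141894004762391605/1152921504606846976 → NEW=255, ERR=-14853089669983587275/1152921504606846976
(6,4): OLD=4676090896445193077683/18446744073709551616 → NEW=255, ERR=-27828842350742584397/18446744073709551616
Output grid:
  Row 0: .....  (5 black, running=5)
  Row 1: .....  (5 black, running=10)
  Row 2: .#.#.  (3 black, running=13)
  Row 3: #.#.#  (2 black, running=15)
  Row 4: #.##.  (2 black, running=17)
  Row 5: ###.#  (1 black, running=18)
  Row 6: #####  (0 black, running=18)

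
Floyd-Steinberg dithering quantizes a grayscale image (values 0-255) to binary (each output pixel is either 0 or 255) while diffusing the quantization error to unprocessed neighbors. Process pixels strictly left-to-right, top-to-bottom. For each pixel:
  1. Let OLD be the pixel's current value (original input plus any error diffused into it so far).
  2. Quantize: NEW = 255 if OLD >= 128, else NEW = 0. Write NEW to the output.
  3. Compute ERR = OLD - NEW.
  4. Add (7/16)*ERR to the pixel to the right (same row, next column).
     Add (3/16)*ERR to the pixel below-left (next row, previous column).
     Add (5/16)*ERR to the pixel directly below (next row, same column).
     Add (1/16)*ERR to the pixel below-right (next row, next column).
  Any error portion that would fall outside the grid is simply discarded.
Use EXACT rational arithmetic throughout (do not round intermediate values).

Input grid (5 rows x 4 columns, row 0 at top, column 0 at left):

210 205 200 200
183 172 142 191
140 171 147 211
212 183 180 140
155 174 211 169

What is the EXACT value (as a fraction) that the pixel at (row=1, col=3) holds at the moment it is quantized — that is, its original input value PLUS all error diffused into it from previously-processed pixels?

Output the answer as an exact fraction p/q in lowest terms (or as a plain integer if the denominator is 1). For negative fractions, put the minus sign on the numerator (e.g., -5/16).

Answer: 108021227/1048576

Derivation:
(0,0): OLD=210 → NEW=255, ERR=-45
(0,1): OLD=2965/16 → NEW=255, ERR=-1115/16
(0,2): OLD=43395/256 → NEW=255, ERR=-21885/256
(0,3): OLD=666005/4096 → NEW=255, ERR=-378475/4096
(1,0): OLD=39903/256 → NEW=255, ERR=-25377/256
(1,1): OLD=180249/2048 → NEW=0, ERR=180249/2048
(1,2): OLD=8657933/65536 → NEW=255, ERR=-8053747/65536
(1,3): OLD=108021227/1048576 → NEW=0, ERR=108021227/1048576
Target (1,3): original=191, with diffused error = 108021227/1048576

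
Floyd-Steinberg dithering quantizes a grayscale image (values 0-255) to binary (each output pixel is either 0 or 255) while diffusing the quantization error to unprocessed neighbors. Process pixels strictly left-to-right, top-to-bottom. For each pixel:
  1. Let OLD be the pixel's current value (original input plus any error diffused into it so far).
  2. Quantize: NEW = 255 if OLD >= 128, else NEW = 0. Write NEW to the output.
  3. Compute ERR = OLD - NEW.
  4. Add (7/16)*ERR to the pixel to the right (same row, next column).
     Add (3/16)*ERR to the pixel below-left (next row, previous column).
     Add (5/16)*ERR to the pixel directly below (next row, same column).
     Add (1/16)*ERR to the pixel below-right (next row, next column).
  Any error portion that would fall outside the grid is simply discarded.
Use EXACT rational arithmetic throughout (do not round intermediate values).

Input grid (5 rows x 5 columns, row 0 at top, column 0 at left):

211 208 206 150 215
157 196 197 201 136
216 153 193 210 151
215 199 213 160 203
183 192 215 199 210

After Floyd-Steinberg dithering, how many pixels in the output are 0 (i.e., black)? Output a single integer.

(0,0): OLD=211 → NEW=255, ERR=-44
(0,1): OLD=755/4 → NEW=255, ERR=-265/4
(0,2): OLD=11329/64 → NEW=255, ERR=-4991/64
(0,3): OLD=118663/1024 → NEW=0, ERR=118663/1024
(0,4): OLD=4353201/16384 → NEW=255, ERR=175281/16384
(1,0): OLD=8373/64 → NEW=255, ERR=-7947/64
(1,1): OLD=53043/512 → NEW=0, ERR=53043/512
(1,2): OLD=3859119/16384 → NEW=255, ERR=-318801/16384
(1,3): OLD=14800131/65536 → NEW=255, ERR=-1911549/65536
(1,4): OLD=140325545/1048576 → NEW=255, ERR=-127061335/1048576
(2,0): OLD=1610721/8192 → NEW=255, ERR=-478239/8192
(2,1): OLD=38908731/262144 → NEW=255, ERR=-27937989/262144
(2,2): OLD=592650097/4194304 → NEW=255, ERR=-476897423/4194304
(2,3): OLD=8536534723/67108864 → NEW=0, ERR=8536534723/67108864
(2,4): OLD=179273705109/1073741824 → NEW=255, ERR=-94530460011/1073741824
(3,0): OLD=741443153/4194304 → NEW=255, ERR=-328104367/4194304
(3,1): OLD=3573671805/33554432 → NEW=0, ERR=3573671805/33554432
(3,2): OLD=259044098927/1073741824 → NEW=255, ERR=-14760066193/1073741824
(3,3): OLD=365338032951/2147483648 → NEW=255, ERR=-182270297289/2147483648
(3,4): OLD=5026999318707/34359738368 → NEW=255, ERR=-3734733965133/34359738368
(4,0): OLD=95844217631/536870912 → NEW=255, ERR=-41057864929/536870912
(4,1): OLD=3167237346591/17179869184 → NEW=255, ERR=-1213629295329/17179869184
(4,2): OLD=46877772459441/274877906944 → NEW=255, ERR=-23216093811279/274877906944
(4,3): OLD=502633416657183/4398046511104 → NEW=0, ERR=502633416657183/4398046511104
(4,4): OLD=15532350887376729/70368744177664 → NEW=255, ERR=-2411678877927591/70368744177664
Output grid:
  Row 0: ###.#  (1 black, running=1)
  Row 1: #.###  (1 black, running=2)
  Row 2: ###.#  (1 black, running=3)
  Row 3: #.###  (1 black, running=4)
  Row 4: ###.#  (1 black, running=5)

Answer: 5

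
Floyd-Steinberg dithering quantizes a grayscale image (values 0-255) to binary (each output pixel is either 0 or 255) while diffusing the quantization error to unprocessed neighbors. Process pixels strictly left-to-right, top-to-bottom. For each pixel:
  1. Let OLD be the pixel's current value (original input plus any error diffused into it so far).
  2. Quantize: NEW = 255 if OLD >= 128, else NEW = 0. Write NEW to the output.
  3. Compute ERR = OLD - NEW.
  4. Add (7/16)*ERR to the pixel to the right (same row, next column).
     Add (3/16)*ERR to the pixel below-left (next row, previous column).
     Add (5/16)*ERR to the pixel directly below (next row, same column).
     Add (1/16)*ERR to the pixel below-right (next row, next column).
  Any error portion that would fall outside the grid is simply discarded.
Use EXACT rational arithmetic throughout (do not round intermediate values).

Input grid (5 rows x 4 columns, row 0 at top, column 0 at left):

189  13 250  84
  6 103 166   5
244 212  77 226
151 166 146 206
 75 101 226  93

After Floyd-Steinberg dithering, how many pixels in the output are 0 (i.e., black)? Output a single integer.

Answer: 9

Derivation:
(0,0): OLD=189 → NEW=255, ERR=-66
(0,1): OLD=-127/8 → NEW=0, ERR=-127/8
(0,2): OLD=31111/128 → NEW=255, ERR=-1529/128
(0,3): OLD=161329/2048 → NEW=0, ERR=161329/2048
(1,0): OLD=-2253/128 → NEW=0, ERR=-2253/128
(1,1): OLD=85989/1024 → NEW=0, ERR=85989/1024
(1,2): OLD=6972489/32768 → NEW=255, ERR=-1383351/32768
(1,3): OLD=5452879/524288 → NEW=0, ERR=5452879/524288
(2,0): OLD=4165543/16384 → NEW=255, ERR=-12377/16384
(2,1): OLD=120007197/524288 → NEW=255, ERR=-13686243/524288
(2,2): OLD=62479505/1048576 → NEW=0, ERR=62479505/1048576
(2,3): OLD=4239268909/16777216 → NEW=255, ERR=-38921171/16777216
(3,0): OLD=1223640759/8388608 → NEW=255, ERR=-915454281/8388608
(3,1): OLD=16270234537/134217728 → NEW=0, ERR=16270234537/134217728
(3,2): OLD=462973351255/2147483648 → NEW=255, ERR=-84634978985/2147483648
(3,3): OLD=6588709727713/34359738368 → NEW=255, ERR=-2173023556127/34359738368
(4,0): OLD=136635634731/2147483648 → NEW=0, ERR=136635634731/2147483648
(4,1): OLD=2620070274177/17179869184 → NEW=255, ERR=-1760796367743/17179869184
(4,2): OLD=90468975844577/549755813888 → NEW=255, ERR=-49718756696863/549755813888
(4,3): OLD=274496915076983/8796093022208 → NEW=0, ERR=274496915076983/8796093022208
Output grid:
  Row 0: #.#.  (2 black, running=2)
  Row 1: ..#.  (3 black, running=5)
  Row 2: ##.#  (1 black, running=6)
  Row 3: #.##  (1 black, running=7)
  Row 4: .##.  (2 black, running=9)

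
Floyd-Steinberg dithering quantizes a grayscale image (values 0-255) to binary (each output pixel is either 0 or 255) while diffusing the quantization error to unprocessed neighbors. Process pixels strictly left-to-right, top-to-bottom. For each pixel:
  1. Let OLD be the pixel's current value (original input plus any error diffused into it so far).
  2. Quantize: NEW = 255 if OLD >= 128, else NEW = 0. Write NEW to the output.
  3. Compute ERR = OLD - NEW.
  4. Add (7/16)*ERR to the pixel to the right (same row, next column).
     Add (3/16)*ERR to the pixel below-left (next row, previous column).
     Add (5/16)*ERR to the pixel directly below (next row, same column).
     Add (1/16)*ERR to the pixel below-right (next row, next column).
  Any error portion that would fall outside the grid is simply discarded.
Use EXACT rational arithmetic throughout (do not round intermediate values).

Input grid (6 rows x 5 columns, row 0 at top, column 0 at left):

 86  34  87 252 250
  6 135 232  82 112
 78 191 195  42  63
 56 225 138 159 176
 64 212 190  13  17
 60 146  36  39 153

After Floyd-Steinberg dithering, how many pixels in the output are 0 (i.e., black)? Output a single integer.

Answer: 16

Derivation:
(0,0): OLD=86 → NEW=0, ERR=86
(0,1): OLD=573/8 → NEW=0, ERR=573/8
(0,2): OLD=15147/128 → NEW=0, ERR=15147/128
(0,3): OLD=622125/2048 → NEW=255, ERR=99885/2048
(0,4): OLD=8891195/32768 → NEW=255, ERR=535355/32768
(1,0): OLD=5927/128 → NEW=0, ERR=5927/128
(1,1): OLD=210129/1024 → NEW=255, ERR=-50991/1024
(1,2): OLD=8546405/32768 → NEW=255, ERR=190565/32768
(1,3): OLD=14450017/131072 → NEW=0, ERR=14450017/131072
(1,4): OLD=353130883/2097152 → NEW=255, ERR=-181642877/2097152
(2,0): OLD=1362059/16384 → NEW=0, ERR=1362059/16384
(2,1): OLD=113138281/524288 → NEW=255, ERR=-20555159/524288
(2,2): OLD=1654430459/8388608 → NEW=255, ERR=-484664581/8388608
(2,3): OLD=4737568065/134217728 → NEW=0, ERR=4737568065/134217728
(2,4): OLD=125125543047/2147483648 → NEW=0, ERR=125125543047/2147483648
(3,0): OLD=626026011/8388608 → NEW=0, ERR=626026011/8388608
(3,1): OLD=16090069311/67108864 → NEW=255, ERR=-1022691009/67108864
(3,2): OLD=252212486309/2147483648 → NEW=0, ERR=252212486309/2147483648
(3,3): OLD=982374218285/4294967296 → NEW=255, ERR=-112842442195/4294967296
(3,4): OLD=12707588418721/68719476736 → NEW=255, ERR=-4815878148959/68719476736
(4,0): OLD=90692444149/1073741824 → NEW=0, ERR=90692444149/1073741824
(4,1): OLD=9307228308405/34359738368 → NEW=255, ERR=545495024565/34359738368
(4,2): OLD=125217232306107/549755813888 → NEW=255, ERR=-14970500235333/549755813888
(4,3): OLD=-113678134443339/8796093022208 → NEW=0, ERR=-113678134443339/8796093022208
(4,4): OLD=-1716472976011917/140737488355328 → NEW=0, ERR=-1716472976011917/140737488355328
(5,0): OLD=49132624970815/549755813888 → NEW=0, ERR=49132624970815/549755813888
(5,1): OLD=836660294350781/4398046511104 → NEW=255, ERR=-284841565980739/4398046511104
(5,2): OLD=-320260038806555/140737488355328 → NEW=0, ERR=-320260038806555/140737488355328
(5,3): OLD=16875563679582667/562949953421312 → NEW=0, ERR=16875563679582667/562949953421312
(5,4): OLD=1454625571607838409/9007199254740992 → NEW=255, ERR=-842210238351114551/9007199254740992
Output grid:
  Row 0: ...##  (3 black, running=3)
  Row 1: .##.#  (2 black, running=5)
  Row 2: .##..  (3 black, running=8)
  Row 3: .#.##  (2 black, running=10)
  Row 4: .##..  (3 black, running=13)
  Row 5: .#..#  (3 black, running=16)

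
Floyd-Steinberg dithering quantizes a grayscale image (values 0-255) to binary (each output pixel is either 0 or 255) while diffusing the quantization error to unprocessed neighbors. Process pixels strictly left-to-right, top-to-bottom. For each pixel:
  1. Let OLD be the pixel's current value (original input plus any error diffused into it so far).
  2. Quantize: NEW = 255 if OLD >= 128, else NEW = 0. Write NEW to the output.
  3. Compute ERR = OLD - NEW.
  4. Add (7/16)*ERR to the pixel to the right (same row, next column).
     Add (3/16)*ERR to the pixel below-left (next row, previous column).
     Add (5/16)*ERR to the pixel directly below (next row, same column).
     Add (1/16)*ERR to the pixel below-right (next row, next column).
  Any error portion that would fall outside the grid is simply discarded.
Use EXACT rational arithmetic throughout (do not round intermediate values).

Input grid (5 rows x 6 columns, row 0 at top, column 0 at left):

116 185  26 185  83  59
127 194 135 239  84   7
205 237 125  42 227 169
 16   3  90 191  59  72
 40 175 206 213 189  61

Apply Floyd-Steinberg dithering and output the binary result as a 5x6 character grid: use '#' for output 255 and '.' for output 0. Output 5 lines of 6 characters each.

(0,0): OLD=116 → NEW=0, ERR=116
(0,1): OLD=943/4 → NEW=255, ERR=-77/4
(0,2): OLD=1125/64 → NEW=0, ERR=1125/64
(0,3): OLD=197315/1024 → NEW=255, ERR=-63805/1024
(0,4): OLD=913237/16384 → NEW=0, ERR=913237/16384
(0,5): OLD=21859155/262144 → NEW=0, ERR=21859155/262144
(1,0): OLD=10217/64 → NEW=255, ERR=-6103/64
(1,1): OLD=80287/512 → NEW=255, ERR=-50273/512
(1,2): OLD=1386891/16384 → NEW=0, ERR=1386891/16384
(1,3): OLD=17570991/65536 → NEW=255, ERR=859311/65536
(1,4): OLD=498684589/4194304 → NEW=0, ERR=498684589/4194304
(1,5): OLD=5943075243/67108864 → NEW=0, ERR=5943075243/67108864
(2,0): OLD=1284421/8192 → NEW=255, ERR=-804539/8192
(2,1): OLD=45419207/262144 → NEW=255, ERR=-21427513/262144
(2,2): OLD=469818645/4194304 → NEW=0, ERR=469818645/4194304
(2,3): OLD=4116690093/33554432 → NEW=0, ERR=4116690093/33554432
(2,4): OLD=359976982663/1073741824 → NEW=255, ERR=86172817543/1073741824
(2,5): OLD=4109716889121/17179869184 → NEW=255, ERR=-271149752799/17179869184
(3,0): OLD=-125899915/4194304 → NEW=0, ERR=-125899915/4194304
(3,1): OLD=-698320943/33554432 → NEW=0, ERR=-698320943/33554432
(3,2): OLD=35915114947/268435456 → NEW=255, ERR=-32535926333/268435456
(3,3): OLD=3407811517449/17179869184 → NEW=255, ERR=-973055124471/17179869184
(3,4): OLD=8797266055529/137438953472 → NEW=0, ERR=8797266055529/137438953472
(3,5): OLD=220094667321991/2199023255552 → NEW=0, ERR=220094667321991/2199023255552
(4,0): OLD=14343877051/536870912 → NEW=0, ERR=14343877051/536870912
(4,1): OLD=1336449270399/8589934592 → NEW=255, ERR=-853984050561/8589934592
(4,2): OLD=30980869999821/274877906944 → NEW=0, ERR=30980869999821/274877906944
(4,3): OLD=1095272394674401/4398046511104 → NEW=255, ERR=-26229465657119/4398046511104
(4,4): OLD=15595114850930673/70368744177664 → NEW=255, ERR=-2348914914373647/70368744177664
(4,5): OLD=91956836908733943/1125899906842624 → NEW=0, ERR=91956836908733943/1125899906842624
Row 0: .#.#..
Row 1: ##.#..
Row 2: ##..##
Row 3: ..##..
Row 4: .#.##.

Answer: .#.#..
##.#..
##..##
..##..
.#.##.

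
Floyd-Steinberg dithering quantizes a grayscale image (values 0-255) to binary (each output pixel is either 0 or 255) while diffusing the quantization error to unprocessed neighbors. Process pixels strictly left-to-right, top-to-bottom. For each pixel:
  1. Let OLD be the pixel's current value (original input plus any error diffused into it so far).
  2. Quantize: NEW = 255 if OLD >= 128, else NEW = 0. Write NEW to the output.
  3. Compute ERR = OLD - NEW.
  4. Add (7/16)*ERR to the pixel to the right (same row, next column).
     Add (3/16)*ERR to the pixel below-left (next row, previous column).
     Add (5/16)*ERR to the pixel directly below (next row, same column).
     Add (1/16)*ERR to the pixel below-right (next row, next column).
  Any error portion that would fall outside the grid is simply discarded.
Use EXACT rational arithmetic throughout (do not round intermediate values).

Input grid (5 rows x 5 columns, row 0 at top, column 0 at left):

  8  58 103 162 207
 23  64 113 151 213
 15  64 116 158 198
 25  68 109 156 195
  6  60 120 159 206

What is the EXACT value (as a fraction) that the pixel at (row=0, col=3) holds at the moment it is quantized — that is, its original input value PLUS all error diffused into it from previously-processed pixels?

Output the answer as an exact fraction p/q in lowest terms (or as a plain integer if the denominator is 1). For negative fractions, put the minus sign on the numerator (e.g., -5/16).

(0,0): OLD=8 → NEW=0, ERR=8
(0,1): OLD=123/2 → NEW=0, ERR=123/2
(0,2): OLD=4157/32 → NEW=255, ERR=-4003/32
(0,3): OLD=54923/512 → NEW=0, ERR=54923/512
Target (0,3): original=162, with diffused error = 54923/512

Answer: 54923/512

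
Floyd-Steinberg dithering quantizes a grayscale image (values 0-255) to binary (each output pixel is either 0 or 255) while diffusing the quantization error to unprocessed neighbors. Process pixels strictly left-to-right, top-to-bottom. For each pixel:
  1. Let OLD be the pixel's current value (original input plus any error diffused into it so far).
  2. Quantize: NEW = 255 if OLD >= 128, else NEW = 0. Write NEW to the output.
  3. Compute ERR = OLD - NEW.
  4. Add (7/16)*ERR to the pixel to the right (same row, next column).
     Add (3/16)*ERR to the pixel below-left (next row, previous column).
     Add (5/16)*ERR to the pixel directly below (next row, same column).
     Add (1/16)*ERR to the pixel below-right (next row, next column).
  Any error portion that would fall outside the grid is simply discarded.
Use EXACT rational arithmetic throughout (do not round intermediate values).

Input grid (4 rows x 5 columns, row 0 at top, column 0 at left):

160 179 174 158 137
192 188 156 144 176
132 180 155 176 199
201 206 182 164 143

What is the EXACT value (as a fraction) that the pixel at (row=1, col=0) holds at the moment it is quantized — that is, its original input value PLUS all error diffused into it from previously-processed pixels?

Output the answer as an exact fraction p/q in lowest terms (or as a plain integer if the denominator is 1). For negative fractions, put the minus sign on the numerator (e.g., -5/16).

(0,0): OLD=160 → NEW=255, ERR=-95
(0,1): OLD=2199/16 → NEW=255, ERR=-1881/16
(0,2): OLD=31377/256 → NEW=0, ERR=31377/256
(0,3): OLD=866807/4096 → NEW=255, ERR=-177673/4096
(0,4): OLD=7734721/65536 → NEW=0, ERR=7734721/65536
(1,0): OLD=35909/256 → NEW=255, ERR=-29371/256
Target (1,0): original=192, with diffused error = 35909/256

Answer: 35909/256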